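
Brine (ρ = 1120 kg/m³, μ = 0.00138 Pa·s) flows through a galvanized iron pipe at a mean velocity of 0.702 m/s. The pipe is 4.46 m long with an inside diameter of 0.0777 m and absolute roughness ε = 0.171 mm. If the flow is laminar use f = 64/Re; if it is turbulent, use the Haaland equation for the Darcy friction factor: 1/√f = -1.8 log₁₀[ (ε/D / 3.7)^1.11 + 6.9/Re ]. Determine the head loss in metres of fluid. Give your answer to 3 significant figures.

Reynolds number Re = ρVD/μ = 1120 · 0.702 · 0.0777 / 0.00138 = 4.427e+04.
Re > 4000 → turbulent. Relative roughness ε/D = 0.000171/0.0777 = 0.0022. Haaland: 1/√f = -1.8 log₁₀[(0.0022/3.7)^1.11 + 6.9/4.427e+04] = -1.8 log₁₀[0.000263 + 0.000156] = 6.081, so f = 0.02705.
Darcy-Weisbach: ΔP = f(L/D)(ρV²/2) = 0.02705·(4.46/0.0777)·(1120·0.702²/2) = 0.02705·57.4·276 = 428.4 Pa.
Head loss h_f = ΔP/(ρg) = 428.4/(1120·9.81) = 0.0390 m.

h_f ≈ 0.0390 m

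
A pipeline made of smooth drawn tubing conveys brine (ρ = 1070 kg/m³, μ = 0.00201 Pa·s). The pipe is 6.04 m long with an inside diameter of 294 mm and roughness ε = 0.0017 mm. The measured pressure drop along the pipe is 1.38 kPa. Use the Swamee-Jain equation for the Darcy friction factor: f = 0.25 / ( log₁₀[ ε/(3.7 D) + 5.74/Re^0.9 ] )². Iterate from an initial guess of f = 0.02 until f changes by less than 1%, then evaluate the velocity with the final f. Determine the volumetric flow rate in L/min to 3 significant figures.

Q ≈ 12500 L/min

Rearranging Darcy-Weisbach: V = √(2·ΔP·D/(f·L·ρ)). With ε/D = 1.7e-06/0.294 = 5.78e-06, iterate starting from f = 0.02:
  f = 0.02 → V = √(2·1380·0.294/(0.02·6.04·1070)) = 2.506 m/s; Re = ρVD/μ = 3.921e+05; f → 0.01376
  f = 0.01376 → V = 3.021 m/s; Re = 4.728e+05; f → 0.01331
  f = 0.01331 → V = 3.071 m/s; Re = 4.806e+05; f → 0.01328
Converged (Δf/f < 1%). With the final f = 0.01328: V = √(2·1380·0.294/(0.01328·6.04·1070)) = 3.075 m/s.
Q = V·A = 3.075·(π/4·0.294²) = 0.2088 m³/s = 12500 L/min.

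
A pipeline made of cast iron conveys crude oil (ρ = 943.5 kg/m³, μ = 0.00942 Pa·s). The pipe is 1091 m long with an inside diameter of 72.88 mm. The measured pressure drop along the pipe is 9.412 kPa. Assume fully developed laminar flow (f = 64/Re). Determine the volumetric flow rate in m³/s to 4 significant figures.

For laminar flow, f = 64/Re with Re = ρVD/μ, so Darcy-Weisbach reduces to ΔP = 32μLV/D². Solving for V: V = ΔP·D²/(32μL) = 9412·(0.07288)²/(32·0.00942·1091) = 0.152 m/s.
Check: Re = ρVD/μ = 943.5·0.152·0.07288/0.00942 = 1110 < 2300, so the laminar assumption holds.
Q = V·A = 0.152·(π/4·0.07288²) = 0.0006341 m³/s = 6.341×10^-4 m³/s.

Q ≈ 6.341×10^-4 m³/s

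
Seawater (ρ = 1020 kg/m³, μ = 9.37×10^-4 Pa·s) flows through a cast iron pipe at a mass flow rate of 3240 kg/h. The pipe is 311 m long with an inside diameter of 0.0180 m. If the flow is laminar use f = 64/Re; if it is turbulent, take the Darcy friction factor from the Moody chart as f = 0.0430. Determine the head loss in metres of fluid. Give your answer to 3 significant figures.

h_f ≈ 455 m

ṁ = 3240 kg/h = 3240/3600 = 0.9 kg/s.
A = πD²/4 = π(0.018)²/4 = 0.0002545 m²; mean velocity V = ṁ/(ρA) = 0.9/(1020 · 0.0002545) = 3.467 m/s.
Reynolds number Re = ρVD/μ = 1020 · 3.467 · 0.018 / 0.000937 = 6.794e+04.
Re > 4000 → turbulent; use the Moody-chart value f = 0.0430.
Darcy-Weisbach: ΔP = f(L/D)(ρV²/2) = 0.043·(311/0.018)·(1020·3.467²/2) = 0.043·1.728e+04·6132 = 4.556e+06 Pa.
Head loss h_f = ΔP/(ρg) = 4.556e+06/(1020·9.81) = 455 m.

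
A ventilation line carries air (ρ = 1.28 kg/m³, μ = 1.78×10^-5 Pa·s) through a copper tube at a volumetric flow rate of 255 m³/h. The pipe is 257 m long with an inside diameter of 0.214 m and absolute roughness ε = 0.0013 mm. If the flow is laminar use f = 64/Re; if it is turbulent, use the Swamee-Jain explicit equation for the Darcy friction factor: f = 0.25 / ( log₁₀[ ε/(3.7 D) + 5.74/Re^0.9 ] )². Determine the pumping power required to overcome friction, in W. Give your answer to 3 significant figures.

Q = 255 m³/h = 255/3600 = 0.07083 m³/s.
Cross-sectional area A = πD²/4 = π(0.214)²/4 = 0.03597 m²; mean velocity V = Q/A = 0.07083/0.03597 = 1.969 m/s.
Reynolds number Re = ρVD/μ = 1.28 · 1.969 · 0.214 / 1.78e-05 = 3.031e+04.
Re > 4000 → turbulent. Relative roughness ε/D = 1.3e-06/0.214 = 6.07e-06. Swamee-Jain: f = 0.25/(log₁₀[6.07e-06/3.7 + 5.74/3.031e+04^0.9])² = 0.25/(log₁₀[1.64e-06 + 0.000532])² = 0.25/(-3.273)² = 0.02334.
Darcy-Weisbach: ΔP = f(L/D)(ρV²/2) = 0.02334·(257/0.214)·(1.28·1.969²/2) = 0.02334·1201·2.482 = 69.56 Pa.
Pumping power P = QΔP = 0.07083·69.56 = 4.927 W = 4.93 W.

P ≈ 4.93 W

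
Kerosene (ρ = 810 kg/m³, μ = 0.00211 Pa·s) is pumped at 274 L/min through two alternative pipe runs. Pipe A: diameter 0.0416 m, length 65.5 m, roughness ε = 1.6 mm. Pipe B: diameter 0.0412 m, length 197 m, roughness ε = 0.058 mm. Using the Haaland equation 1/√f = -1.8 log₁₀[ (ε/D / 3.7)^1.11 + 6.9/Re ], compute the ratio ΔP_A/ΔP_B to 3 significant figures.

Pipe A: V = Q/A = 0.004567/0.001359 = 3.36 m/s; Re = 5.366e+04; ε/D = 0.0385; Haaland → f = 0.0642; ΔP_A = f(L/D)(ρV²/2) = 4.622e+05 Pa.
Pipe B: V = Q/A = 0.004567/0.001333 = 3.425 m/s; Re = 5.418e+04; ε/D = 0.00141; Haaland → f = 0.02461; ΔP_B = f(L/D)(ρV²/2) = 5.591e+05 Pa.
ΔP_A/ΔP_B = 4.622e+05/5.591e+05 = 0.827.

ΔP_A/ΔP_B ≈ 0.827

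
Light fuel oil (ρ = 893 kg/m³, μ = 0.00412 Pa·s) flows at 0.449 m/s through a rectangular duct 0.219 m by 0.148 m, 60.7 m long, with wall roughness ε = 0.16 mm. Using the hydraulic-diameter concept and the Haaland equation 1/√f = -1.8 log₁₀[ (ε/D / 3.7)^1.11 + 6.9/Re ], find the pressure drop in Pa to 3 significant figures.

Hydraulic diameter D_h = 4A/P = 4·(0.219·0.148)/(2·(0.219+0.148)) = 0.1296/0.734 = 0.1766 m.
Re = ρVD_h/μ = 893·0.449·0.1766/0.00412 = 1.719e+04.
ε/D_h = 0.00016/0.1766 = 0.000906; Haaland gives 1/√f = -1.8 log₁₀[9.81e-05+0.000401] = 5.943, so f = 0.02832.
ΔP = f(L/D_h)(ρV²/2) = 0.02832·60.7/0.1766·90.01 = 875.9 Pa.

ΔP ≈ 876 Pa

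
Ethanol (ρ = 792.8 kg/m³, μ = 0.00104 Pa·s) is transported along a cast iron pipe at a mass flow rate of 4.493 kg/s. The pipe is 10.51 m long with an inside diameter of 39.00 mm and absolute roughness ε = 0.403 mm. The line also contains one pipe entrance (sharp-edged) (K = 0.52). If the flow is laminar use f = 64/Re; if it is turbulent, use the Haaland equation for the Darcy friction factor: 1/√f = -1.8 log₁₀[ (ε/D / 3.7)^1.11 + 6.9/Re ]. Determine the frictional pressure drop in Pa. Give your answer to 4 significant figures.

A = πD²/4 = π(0.039)²/4 = 0.001195 m²; mean velocity V = ṁ/(ρA) = 4.493/(792.8 · 0.001195) = 4.744 m/s.
Reynolds number Re = ρVD/μ = 792.8 · 4.744 · 0.039 / 0.00104 = 1.41e+05.
Re > 4000 → turbulent. Relative roughness ε/D = 0.000403/0.039 = 0.0103. Haaland: 1/√f = -1.8 log₁₀[(0.0103/3.7)^1.11 + 6.9/1.41e+05] = -1.8 log₁₀[0.00146 + 4.89e-05] = 5.077, so f = 0.03879.
Total minor-loss coefficient ΣK = 1·0.52 = 0.52.
ΔP = [f·L/D + ΣK]·(ρV²/2) = [0.03879·10.51/0.039 + 0.52]·(792.8·4.744²/2) = [10.45 + 0.52]·8922 = 9.791e+04 Pa.

ΔP ≈ 97910 Pa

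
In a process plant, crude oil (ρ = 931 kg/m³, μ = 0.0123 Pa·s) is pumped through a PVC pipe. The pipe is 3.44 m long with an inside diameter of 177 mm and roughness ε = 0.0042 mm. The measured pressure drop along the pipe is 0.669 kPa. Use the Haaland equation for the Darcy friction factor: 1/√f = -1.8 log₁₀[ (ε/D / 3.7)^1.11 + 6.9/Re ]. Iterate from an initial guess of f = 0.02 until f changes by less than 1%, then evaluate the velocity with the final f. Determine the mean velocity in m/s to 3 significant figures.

Rearranging Darcy-Weisbach: V = √(2·ΔP·D/(f·L·ρ)). With ε/D = 4.2e-06/0.177 = 2.37e-05, iterate starting from f = 0.02:
  f = 0.02 → V = √(2·669·0.177/(0.02·3.44·931)) = 1.923 m/s; Re = ρVD/μ = 2.576e+04; f → 0.02423
  f = 0.02423 → V = 1.747 m/s; Re = 2.341e+04; f → 0.0248
  f = 0.0248 → V = 1.727 m/s; Re = 2.314e+04; f → 0.02487
Converged (Δf/f < 1%). With the final f = 0.02487: V = √(2·669·0.177/(0.02487·3.44·931)) = 1.724 m/s.

V ≈ 1.72 m/s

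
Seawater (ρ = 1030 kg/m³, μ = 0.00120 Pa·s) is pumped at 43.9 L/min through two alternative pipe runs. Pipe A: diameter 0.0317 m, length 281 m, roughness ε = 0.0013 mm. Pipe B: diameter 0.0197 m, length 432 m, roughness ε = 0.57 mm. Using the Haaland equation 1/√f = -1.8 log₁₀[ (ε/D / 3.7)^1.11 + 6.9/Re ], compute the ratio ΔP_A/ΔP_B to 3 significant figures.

ΔP_A/ΔP_B ≈ 0.0257

Pipe A: V = Q/A = 0.0007317/0.0007892 = 0.9271 m/s; Re = 2.522e+04; ε/D = 4.1e-05; Haaland → f = 0.02438; ΔP_A = f(L/D)(ρV²/2) = 9.566e+04 Pa.
Pipe B: V = Q/A = 0.0007317/0.0003048 = 2.4 m/s; Re = 4.059e+04; ε/D = 0.0289; Haaland → f = 0.05721; ΔP_B = f(L/D)(ρV²/2) = 3.723e+06 Pa.
ΔP_A/ΔP_B = 9.566e+04/3.723e+06 = 0.0257.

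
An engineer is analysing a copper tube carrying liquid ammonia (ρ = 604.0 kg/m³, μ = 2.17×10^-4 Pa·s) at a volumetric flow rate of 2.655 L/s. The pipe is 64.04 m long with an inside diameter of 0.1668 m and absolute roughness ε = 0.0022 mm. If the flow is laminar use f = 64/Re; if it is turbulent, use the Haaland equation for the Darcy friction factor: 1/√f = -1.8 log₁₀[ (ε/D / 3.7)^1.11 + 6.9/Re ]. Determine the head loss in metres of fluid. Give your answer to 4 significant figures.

h_f ≈ 0.005834 m

Q = 2.655 L/s = 2.655/1000 = 0.002655 m³/s.
Cross-sectional area A = πD²/4 = π(0.1668)²/4 = 0.02185 m²; mean velocity V = Q/A = 0.002655/0.02185 = 0.1215 m/s.
Reynolds number Re = ρVD/μ = 604 · 0.1215 · 0.1668 / 0.000217 = 5.641e+04.
Re > 4000 → turbulent. Relative roughness ε/D = 2.2e-06/0.1668 = 1.32e-05. Haaland: 1/√f = -1.8 log₁₀[(1.32e-05/3.7)^1.11 + 6.9/5.641e+04] = -1.8 log₁₀[8.97e-07 + 0.000122] = 7.037, so f = 0.0202.
Darcy-Weisbach: ΔP = f(L/D)(ρV²/2) = 0.0202·(64.04/0.1668)·(604·0.1215²/2) = 0.0202·383.9·4.458 = 34.57 Pa.
Head loss h_f = ΔP/(ρg) = 34.57/(604·9.81) = 0.005834 m.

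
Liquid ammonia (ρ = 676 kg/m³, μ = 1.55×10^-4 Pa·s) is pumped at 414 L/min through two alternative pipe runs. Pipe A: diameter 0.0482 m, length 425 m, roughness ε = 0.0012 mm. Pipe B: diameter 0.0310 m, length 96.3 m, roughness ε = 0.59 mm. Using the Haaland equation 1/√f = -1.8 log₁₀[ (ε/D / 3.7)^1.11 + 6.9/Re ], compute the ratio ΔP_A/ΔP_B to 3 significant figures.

Pipe A: V = Q/A = 0.0069/0.001825 = 3.782 m/s; Re = 7.949e+05; ε/D = 2.49e-05; Haaland → f = 0.01245; ΔP_A = f(L/D)(ρV²/2) = 5.306e+05 Pa.
Pipe B: V = Q/A = 0.0069/0.0007548 = 9.142 m/s; Re = 1.236e+06; ε/D = 0.019; Haaland → f = 0.04785; ΔP_B = f(L/D)(ρV²/2) = 4.199e+06 Pa.
ΔP_A/ΔP_B = 5.306e+05/4.199e+06 = 0.126.

ΔP_A/ΔP_B ≈ 0.126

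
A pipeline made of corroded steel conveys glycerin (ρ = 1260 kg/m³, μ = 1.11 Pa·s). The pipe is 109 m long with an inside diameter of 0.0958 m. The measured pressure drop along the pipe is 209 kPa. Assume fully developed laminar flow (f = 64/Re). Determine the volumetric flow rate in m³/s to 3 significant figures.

Q ≈ 0.00357 m³/s

For laminar flow, f = 64/Re with Re = ρVD/μ, so Darcy-Weisbach reduces to ΔP = 32μLV/D². Solving for V: V = ΔP·D²/(32μL) = 2.09e+05·(0.0958)²/(32·1.11·109) = 0.4954 m/s.
Check: Re = ρVD/μ = 1260·0.4954·0.0958/1.11 = 53.88 < 2300, so the laminar assumption holds.
Q = V·A = 0.4954·(π/4·0.0958²) = 0.003571 m³/s = 0.00357 m³/s.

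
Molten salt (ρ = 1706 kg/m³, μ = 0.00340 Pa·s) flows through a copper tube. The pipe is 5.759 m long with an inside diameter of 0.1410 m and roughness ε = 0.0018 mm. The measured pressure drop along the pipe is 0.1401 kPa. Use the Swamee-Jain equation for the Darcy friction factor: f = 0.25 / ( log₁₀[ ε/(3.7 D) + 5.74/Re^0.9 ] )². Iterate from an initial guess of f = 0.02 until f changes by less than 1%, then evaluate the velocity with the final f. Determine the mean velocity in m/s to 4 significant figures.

V ≈ 0.4132 m/s

Rearranging Darcy-Weisbach: V = √(2·ΔP·D/(f·L·ρ)). With ε/D = 1.8e-06/0.141 = 1.28e-05, iterate starting from f = 0.02:
  f = 0.02 → V = √(2·140.1·0.141/(0.02·5.759·1706)) = 0.4484 m/s; Re = ρVD/μ = 3.172e+04; f → 0.0231
  f = 0.0231 → V = 0.4172 m/s; Re = 2.952e+04; f → 0.0235
  f = 0.0235 → V = 0.4136 m/s; Re = 2.926e+04; f → 0.02355
Converged (Δf/f < 1%). With the final f = 0.02355: V = √(2·140.1·0.141/(0.02355·5.759·1706)) = 0.4132 m/s.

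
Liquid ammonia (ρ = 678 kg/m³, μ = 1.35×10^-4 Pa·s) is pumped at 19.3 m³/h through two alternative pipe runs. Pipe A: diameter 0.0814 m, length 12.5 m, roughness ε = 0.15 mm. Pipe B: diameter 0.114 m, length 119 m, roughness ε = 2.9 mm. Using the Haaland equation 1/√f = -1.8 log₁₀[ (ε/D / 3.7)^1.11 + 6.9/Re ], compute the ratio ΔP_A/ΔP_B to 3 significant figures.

ΔP_A/ΔP_B ≈ 0.246

Pipe A: V = Q/A = 0.005361/0.005204 = 1.03 m/s; Re = 4.211e+05; ε/D = 0.00184; Haaland → f = 0.02337; ΔP_A = f(L/D)(ρV²/2) = 1291 Pa.
Pipe B: V = Q/A = 0.005361/0.01021 = 0.5252 m/s; Re = 3.007e+05; ε/D = 0.0254; Haaland → f = 0.05367; ΔP_B = f(L/D)(ρV²/2) = 5239 Pa.
ΔP_A/ΔP_B = 1291/5239 = 0.246.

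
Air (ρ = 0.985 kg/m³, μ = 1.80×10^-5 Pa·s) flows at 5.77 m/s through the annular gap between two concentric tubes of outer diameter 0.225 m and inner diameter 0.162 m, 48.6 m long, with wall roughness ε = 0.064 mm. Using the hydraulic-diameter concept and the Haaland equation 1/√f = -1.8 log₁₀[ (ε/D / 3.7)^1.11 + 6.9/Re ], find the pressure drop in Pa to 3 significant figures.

Hydraulic diameter D_h = 4A/P = D_o - D_i = 0.225 - 0.162 = 0.063 m.
Re = ρVD_h/μ = 0.985·5.77·0.063/1.8e-05 = 1.989e+04.
ε/D_h = 6.4e-05/0.063 = 0.00102; Haaland gives 1/√f = -1.8 log₁₀[0.000111+0.000347] = 6.01, so f = 0.02769.
ΔP = f(L/D_h)(ρV²/2) = 0.02769·48.6/0.063·16.4 = 350.2 Pa.

ΔP ≈ 350 Pa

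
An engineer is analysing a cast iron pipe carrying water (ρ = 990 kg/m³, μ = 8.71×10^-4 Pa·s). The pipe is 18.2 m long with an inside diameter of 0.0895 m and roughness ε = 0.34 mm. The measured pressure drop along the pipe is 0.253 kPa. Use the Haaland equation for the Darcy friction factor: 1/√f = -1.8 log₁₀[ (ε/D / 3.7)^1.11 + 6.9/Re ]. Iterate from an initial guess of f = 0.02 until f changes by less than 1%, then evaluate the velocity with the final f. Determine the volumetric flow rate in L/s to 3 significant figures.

Q ≈ 1.78 L/s

Rearranging Darcy-Weisbach: V = √(2·ΔP·D/(f·L·ρ)). With ε/D = 0.00034/0.0895 = 0.0038, iterate starting from f = 0.02:
  f = 0.02 → V = √(2·253·0.0895/(0.02·18.2·990)) = 0.3545 m/s; Re = ρVD/μ = 3.606e+04; f → 0.03068
  f = 0.03068 → V = 0.2862 m/s; Re = 2.912e+04; f → 0.03123
  f = 0.03123 → V = 0.2837 m/s; Re = 2.886e+04; f → 0.03126
Converged (Δf/f < 1%). With the final f = 0.03126: V = √(2·253·0.0895/(0.03126·18.2·990)) = 0.2836 m/s.
Q = V·A = 0.2836·(π/4·0.0895²) = 0.001784 m³/s = 1.78 L/s.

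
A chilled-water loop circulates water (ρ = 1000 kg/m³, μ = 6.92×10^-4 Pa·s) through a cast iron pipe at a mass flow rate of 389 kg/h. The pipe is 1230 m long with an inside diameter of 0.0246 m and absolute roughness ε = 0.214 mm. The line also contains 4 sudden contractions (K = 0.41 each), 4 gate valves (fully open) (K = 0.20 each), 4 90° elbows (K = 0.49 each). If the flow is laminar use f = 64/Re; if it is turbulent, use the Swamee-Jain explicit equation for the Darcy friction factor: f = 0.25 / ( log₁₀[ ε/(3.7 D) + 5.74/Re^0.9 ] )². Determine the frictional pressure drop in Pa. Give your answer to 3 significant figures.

ΔP ≈ 56800 Pa

ṁ = 389 kg/h = 389/3600 = 0.1081 kg/s.
A = πD²/4 = π(0.0246)²/4 = 0.0004753 m²; mean velocity V = ṁ/(ρA) = 0.1081/(1000 · 0.0004753) = 0.2273 m/s.
Reynolds number Re = ρVD/μ = 1000 · 0.2273 · 0.0246 / 0.000692 = 8082.
Re > 4000 → turbulent. Relative roughness ε/D = 0.000214/0.0246 = 0.0087. Swamee-Jain: f = 0.25/(log₁₀[0.0087/3.7 + 5.74/8082^0.9])² = 0.25/(log₁₀[0.00235 + 0.00175])² = 0.25/(-2.387)² = 0.04386.
Total minor-loss coefficient ΣK = 4·0.41 + 4·0.2 + 4·0.49 = 4.4.
ΔP = [f·L/D + ΣK]·(ρV²/2) = [0.04386·1230/0.0246 + 4.4]·(1000·0.2273²/2) = [2193 + 4.4]·25.84 = 5.679e+04 Pa.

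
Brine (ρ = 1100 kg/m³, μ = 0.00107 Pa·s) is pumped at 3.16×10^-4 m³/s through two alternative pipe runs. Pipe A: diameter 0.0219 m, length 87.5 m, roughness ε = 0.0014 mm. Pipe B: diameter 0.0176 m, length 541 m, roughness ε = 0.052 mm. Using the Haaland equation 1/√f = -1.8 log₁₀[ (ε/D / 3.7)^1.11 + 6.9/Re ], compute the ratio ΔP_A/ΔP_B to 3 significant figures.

ΔP_A/ΔP_B ≈ 0.0466

Pipe A: V = Q/A = 0.000316/0.0003767 = 0.8389 m/s; Re = 1.889e+04; ε/D = 6.39e-05; Haaland → f = 0.02622; ΔP_A = f(L/D)(ρV²/2) = 4.054e+04 Pa.
Pipe B: V = Q/A = 0.000316/0.0002433 = 1.299 m/s; Re = 2.35e+04; ε/D = 0.00295; Haaland → f = 0.03049; ΔP_B = f(L/D)(ρV²/2) = 8.696e+05 Pa.
ΔP_A/ΔP_B = 4.054e+04/8.696e+05 = 0.0466.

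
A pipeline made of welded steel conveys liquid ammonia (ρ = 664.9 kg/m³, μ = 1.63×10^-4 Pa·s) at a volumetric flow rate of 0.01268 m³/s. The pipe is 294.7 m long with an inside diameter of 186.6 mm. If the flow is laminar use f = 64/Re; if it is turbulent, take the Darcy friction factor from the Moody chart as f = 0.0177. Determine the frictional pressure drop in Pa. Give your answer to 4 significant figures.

ΔP ≈ 1998 Pa

Cross-sectional area A = πD²/4 = π(0.1866)²/4 = 0.02735 m²; mean velocity V = Q/A = 0.01268/0.02735 = 0.4637 m/s.
Reynolds number Re = ρVD/μ = 664.9 · 0.4637 · 0.1866 / 0.000163 = 3.529e+05.
Re > 4000 → turbulent; use the Moody-chart value f = 0.0177.
Darcy-Weisbach: ΔP = f(L/D)(ρV²/2) = 0.0177·(294.7/0.1866)·(664.9·0.4637²/2) = 0.0177·1579·71.47 = 1998 Pa.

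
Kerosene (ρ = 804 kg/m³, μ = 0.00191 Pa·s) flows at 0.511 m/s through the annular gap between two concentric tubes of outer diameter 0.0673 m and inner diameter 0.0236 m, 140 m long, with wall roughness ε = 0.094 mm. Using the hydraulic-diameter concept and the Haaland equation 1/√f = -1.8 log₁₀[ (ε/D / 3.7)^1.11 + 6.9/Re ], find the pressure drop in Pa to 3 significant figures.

Hydraulic diameter D_h = 4A/P = D_o - D_i = 0.0673 - 0.0236 = 0.0437 m.
Re = ρVD_h/μ = 804·0.511·0.0437/0.00191 = 9400.
ε/D_h = 9.4e-05/0.0437 = 0.00215; Haaland gives 1/√f = -1.8 log₁₀[0.000256+0.000734] = 5.408, so f = 0.0342.
ΔP = f(L/D_h)(ρV²/2) = 0.0342·140/0.0437·105 = 1.15e+04 Pa.

ΔP ≈ 11500 Pa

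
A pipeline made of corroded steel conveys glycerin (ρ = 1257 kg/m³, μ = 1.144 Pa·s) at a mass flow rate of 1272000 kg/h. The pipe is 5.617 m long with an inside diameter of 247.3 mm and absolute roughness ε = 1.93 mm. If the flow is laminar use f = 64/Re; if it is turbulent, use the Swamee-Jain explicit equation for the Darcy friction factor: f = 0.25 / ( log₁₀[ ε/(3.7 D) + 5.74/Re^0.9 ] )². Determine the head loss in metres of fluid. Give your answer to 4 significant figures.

ṁ = 1272000 kg/h = 1272000/3600 = 353.3 kg/s.
A = πD²/4 = π(0.2473)²/4 = 0.04803 m²; mean velocity V = ṁ/(ρA) = 353.3/(1257 · 0.04803) = 5.852 m/s.
Reynolds number Re = ρVD/μ = 1257 · 5.852 · 0.2473 / 1.14 = 1590.
Re < 2300 → laminar flow, so f = 64/Re = 64/1590 = 0.04025 (the turbulent correlation is not needed).
Darcy-Weisbach: ΔP = f(L/D)(ρV²/2) = 0.04025·(5.617/0.2473)·(1257·5.852²/2) = 0.04025·22.71·2.152e+04 = 1.968e+04 Pa.
Head loss h_f = ΔP/(ρg) = 1.968e+04/(1257·9.81) = 1.596 m.

h_f ≈ 1.596 m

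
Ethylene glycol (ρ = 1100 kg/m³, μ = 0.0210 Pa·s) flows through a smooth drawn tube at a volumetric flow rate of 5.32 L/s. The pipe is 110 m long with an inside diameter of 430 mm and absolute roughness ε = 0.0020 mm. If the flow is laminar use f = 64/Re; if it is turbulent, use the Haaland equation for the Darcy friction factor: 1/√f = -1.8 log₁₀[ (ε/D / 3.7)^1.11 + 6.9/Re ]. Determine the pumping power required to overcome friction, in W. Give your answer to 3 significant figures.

P ≈ 0.0779 W

Q = 5.32 L/s = 5.32/1000 = 0.00532 m³/s.
Cross-sectional area A = πD²/4 = π(0.43)²/4 = 0.1452 m²; mean velocity V = Q/A = 0.00532/0.1452 = 0.03663 m/s.
Reynolds number Re = ρVD/μ = 1100 · 0.03663 · 0.43 / 0.021 = 825.1.
Re < 2300 → laminar flow, so f = 64/Re = 64/825.1 = 0.07756 (the turbulent correlation is not needed).
Darcy-Weisbach: ΔP = f(L/D)(ρV²/2) = 0.07756·(110/0.43)·(1100·0.03663²/2) = 0.07756·255.8·0.7381 = 14.65 Pa.
Pumping power P = QΔP = 0.00532·14.65 = 0.07792 W = 0.0779 W.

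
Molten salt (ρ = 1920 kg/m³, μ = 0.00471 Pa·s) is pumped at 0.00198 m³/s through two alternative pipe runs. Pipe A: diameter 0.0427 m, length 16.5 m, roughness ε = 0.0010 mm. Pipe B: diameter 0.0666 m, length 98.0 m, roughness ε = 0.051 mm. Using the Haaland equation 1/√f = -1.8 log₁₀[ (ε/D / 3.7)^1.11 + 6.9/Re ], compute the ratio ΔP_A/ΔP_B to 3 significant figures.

ΔP_A/ΔP_B ≈ 1.33

Pipe A: V = Q/A = 0.00198/0.001432 = 1.383 m/s; Re = 2.407e+04; ε/D = 2.34e-05; Haaland → f = 0.02463; ΔP_A = f(L/D)(ρV²/2) = 1.747e+04 Pa.
Pipe B: V = Q/A = 0.00198/0.003484 = 0.5684 m/s; Re = 1.543e+04; ε/D = 0.000766; Haaland → f = 0.02874; ΔP_B = f(L/D)(ρV²/2) = 1.312e+04 Pa.
ΔP_A/ΔP_B = 1.747e+04/1.312e+04 = 1.33.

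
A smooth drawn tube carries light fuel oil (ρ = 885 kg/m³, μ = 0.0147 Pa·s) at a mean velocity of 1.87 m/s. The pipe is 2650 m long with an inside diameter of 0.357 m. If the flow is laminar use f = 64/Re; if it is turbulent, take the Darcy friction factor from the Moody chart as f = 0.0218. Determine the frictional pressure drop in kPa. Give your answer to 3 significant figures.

ΔP ≈ 250 kPa

Reynolds number Re = ρVD/μ = 885 · 1.87 · 0.357 / 0.0147 = 4.019e+04.
Re > 4000 → turbulent; use the Moody-chart value f = 0.0218.
Darcy-Weisbach: ΔP = f(L/D)(ρV²/2) = 0.0218·(2650/0.357)·(885·1.87²/2) = 0.0218·7423·1547 = 2.504e+05 Pa.
ΔP = 2.504e+05 Pa = 250 kPa.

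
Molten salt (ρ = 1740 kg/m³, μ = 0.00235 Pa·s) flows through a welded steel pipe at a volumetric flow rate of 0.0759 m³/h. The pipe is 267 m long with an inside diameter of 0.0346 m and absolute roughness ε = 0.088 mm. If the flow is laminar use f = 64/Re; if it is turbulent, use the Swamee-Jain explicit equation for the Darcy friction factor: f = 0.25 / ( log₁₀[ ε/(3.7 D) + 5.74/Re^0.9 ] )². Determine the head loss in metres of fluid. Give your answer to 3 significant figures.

Q = 0.0759 m³/h = 0.0759/3600 = 2.108e-05 m³/s.
Cross-sectional area A = πD²/4 = π(0.0346)²/4 = 0.0009402 m²; mean velocity V = Q/A = 2.108e-05/0.0009402 = 0.02242 m/s.
Reynolds number Re = ρVD/μ = 1740 · 0.02242 · 0.0346 / 0.00235 = 574.5.
Re < 2300 → laminar flow, so f = 64/Re = 64/574.5 = 0.1114 (the turbulent correlation is not needed).
Darcy-Weisbach: ΔP = f(L/D)(ρV²/2) = 0.1114·(267/0.0346)·(1740·0.02242²/2) = 0.1114·7717·0.4374 = 376.1 Pa.
Head loss h_f = ΔP/(ρg) = 376.1/(1740·9.81) = 0.0220 m.

h_f ≈ 0.0220 m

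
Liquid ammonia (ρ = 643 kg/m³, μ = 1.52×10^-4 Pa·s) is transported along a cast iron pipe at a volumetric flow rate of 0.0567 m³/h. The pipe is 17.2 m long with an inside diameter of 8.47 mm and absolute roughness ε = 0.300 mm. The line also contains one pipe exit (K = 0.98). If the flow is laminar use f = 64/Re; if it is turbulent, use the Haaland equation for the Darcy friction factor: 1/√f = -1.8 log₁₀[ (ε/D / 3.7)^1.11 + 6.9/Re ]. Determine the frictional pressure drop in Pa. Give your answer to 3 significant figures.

ΔP ≈ 3300 Pa

Q = 0.0567 m³/h = 0.0567/3600 = 1.575e-05 m³/s.
Cross-sectional area A = πD²/4 = π(0.00847)²/4 = 5.635e-05 m²; mean velocity V = Q/A = 1.575e-05/5.635e-05 = 0.2795 m/s.
Reynolds number Re = ρVD/μ = 643 · 0.2795 · 0.00847 / 0.000152 = 1.002e+04.
Re > 4000 → turbulent. Relative roughness ε/D = 0.0003/0.00847 = 0.0354. Haaland: 1/√f = -1.8 log₁₀[(0.0354/3.7)^1.11 + 6.9/1.002e+04] = -1.8 log₁₀[0.00574 + 0.000689] = 3.945, so f = 0.06425.
Total minor-loss coefficient ΣK = 1·0.98 = 0.98.
ΔP = [f·L/D + ΣK]·(ρV²/2) = [0.06425·17.2/0.00847 + 0.98]·(643·0.2795²/2) = [130.5 + 0.98]·25.12 = 3302 Pa.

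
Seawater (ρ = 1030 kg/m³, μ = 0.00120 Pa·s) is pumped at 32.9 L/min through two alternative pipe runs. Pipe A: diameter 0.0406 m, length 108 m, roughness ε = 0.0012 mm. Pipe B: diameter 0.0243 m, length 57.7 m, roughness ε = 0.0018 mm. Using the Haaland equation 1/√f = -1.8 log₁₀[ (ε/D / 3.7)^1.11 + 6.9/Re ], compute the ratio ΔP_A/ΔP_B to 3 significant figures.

ΔP_A/ΔP_B ≈ 0.163

Pipe A: V = Q/A = 0.0005483/0.001295 = 0.4235 m/s; Re = 1.476e+04; ε/D = 2.96e-05; Haaland → f = 0.02786; ΔP_A = f(L/D)(ρV²/2) = 6848 Pa.
Pipe B: V = Q/A = 0.0005483/0.0004638 = 1.182 m/s; Re = 2.466e+04; ε/D = 7.41e-05; Haaland → f = 0.02458; ΔP_B = f(L/D)(ρV²/2) = 4.201e+04 Pa.
ΔP_A/ΔP_B = 6848/4.201e+04 = 0.163.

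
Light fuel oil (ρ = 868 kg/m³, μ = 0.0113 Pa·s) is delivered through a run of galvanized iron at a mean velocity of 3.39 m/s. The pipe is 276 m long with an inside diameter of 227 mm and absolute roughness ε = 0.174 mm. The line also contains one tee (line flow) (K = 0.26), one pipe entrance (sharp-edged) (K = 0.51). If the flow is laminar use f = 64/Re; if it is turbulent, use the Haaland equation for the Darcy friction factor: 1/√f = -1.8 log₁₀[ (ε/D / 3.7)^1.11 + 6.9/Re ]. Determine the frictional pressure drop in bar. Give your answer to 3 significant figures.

ΔP ≈ 1.40 bar

Reynolds number Re = ρVD/μ = 868 · 3.39 · 0.227 / 0.0113 = 5.911e+04.
Re > 4000 → turbulent. Relative roughness ε/D = 0.000174/0.227 = 0.000767. Haaland: 1/√f = -1.8 log₁₀[(0.000767/3.7)^1.11 + 6.9/5.911e+04] = -1.8 log₁₀[8.15e-05 + 0.000117] = 6.665, so f = 0.02251.
Total minor-loss coefficient ΣK = 1·0.26 + 1·0.51 = 0.77.
ΔP = [f·L/D + ΣK]·(ρV²/2) = [0.02251·276/0.227 + 0.77]·(868·3.39²/2) = [27.37 + 0.77]·4988 = 1.403e+05 Pa.
ΔP = 1.403e+05 Pa = 1.40 bar.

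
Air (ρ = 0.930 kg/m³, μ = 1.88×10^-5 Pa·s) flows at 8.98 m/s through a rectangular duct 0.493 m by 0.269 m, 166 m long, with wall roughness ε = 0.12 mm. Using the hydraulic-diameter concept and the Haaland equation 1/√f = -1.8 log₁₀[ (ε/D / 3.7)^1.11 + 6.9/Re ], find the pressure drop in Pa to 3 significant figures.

Hydraulic diameter D_h = 4A/P = 4·(0.493·0.269)/(2·(0.493+0.269)) = 0.5305/1.524 = 0.3481 m.
Re = ρVD_h/μ = 0.93·8.98·0.3481/1.88e-05 = 1.546e+05.
ε/D_h = 0.00012/0.3481 = 0.000345; Haaland gives 1/√f = -1.8 log₁₀[3.36e-05+4.46e-05] = 7.392, so f = 0.0183.
ΔP = f(L/D_h)(ρV²/2) = 0.0183·166/0.3481·37.5 = 327.3 Pa.

ΔP ≈ 327 Pa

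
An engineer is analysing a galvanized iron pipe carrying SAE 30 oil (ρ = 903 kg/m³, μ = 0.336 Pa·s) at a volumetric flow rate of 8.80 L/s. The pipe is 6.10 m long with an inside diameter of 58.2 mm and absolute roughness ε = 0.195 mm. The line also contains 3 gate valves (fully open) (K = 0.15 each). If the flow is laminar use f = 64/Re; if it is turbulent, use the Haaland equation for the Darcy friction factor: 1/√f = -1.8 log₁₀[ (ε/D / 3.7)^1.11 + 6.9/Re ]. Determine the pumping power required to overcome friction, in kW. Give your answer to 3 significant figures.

P ≈ 0.583 kW

Q = 8.80 L/s = 8.80/1000 = 0.0088 m³/s.
Cross-sectional area A = πD²/4 = π(0.0582)²/4 = 0.00266 m²; mean velocity V = Q/A = 0.0088/0.00266 = 3.308 m/s.
Reynolds number Re = ρVD/μ = 903 · 3.308 · 0.0582 / 0.336 = 517.4.
Re < 2300 → laminar flow, so f = 64/Re = 64/517.4 = 0.1237 (the turbulent correlation is not needed).
Total minor-loss coefficient ΣK = 3·0.15 = 0.45.
ΔP = [f·L/D + ΣK]·(ρV²/2) = [0.1237·6.1/0.0582 + 0.45]·(903·3.308²/2) = [12.96 + 0.45]·4940 = 6.627e+04 Pa.
Pumping power P = QΔP = 0.0088·6.627e+04 = 583.2 W = 0.583 kW.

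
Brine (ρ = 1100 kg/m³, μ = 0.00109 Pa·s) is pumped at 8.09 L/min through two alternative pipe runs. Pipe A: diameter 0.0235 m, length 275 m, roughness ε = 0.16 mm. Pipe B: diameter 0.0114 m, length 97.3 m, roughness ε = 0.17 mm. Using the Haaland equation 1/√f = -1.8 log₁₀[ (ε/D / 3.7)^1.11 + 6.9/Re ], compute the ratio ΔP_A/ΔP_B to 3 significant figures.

Pipe A: V = Q/A = 0.0001348/0.0004337 = 0.3109 m/s; Re = 7372; ε/D = 0.00681; Haaland → f = 0.04137; ΔP_A = f(L/D)(ρV²/2) = 2.573e+04 Pa.
Pipe B: V = Q/A = 0.0001348/0.0001021 = 1.321 m/s; Re = 1.52e+04; ε/D = 0.0149; Haaland → f = 0.04649; ΔP_B = f(L/D)(ρV²/2) = 3.809e+05 Pa.
ΔP_A/ΔP_B = 2.573e+04/3.809e+05 = 0.0676.

ΔP_A/ΔP_B ≈ 0.0676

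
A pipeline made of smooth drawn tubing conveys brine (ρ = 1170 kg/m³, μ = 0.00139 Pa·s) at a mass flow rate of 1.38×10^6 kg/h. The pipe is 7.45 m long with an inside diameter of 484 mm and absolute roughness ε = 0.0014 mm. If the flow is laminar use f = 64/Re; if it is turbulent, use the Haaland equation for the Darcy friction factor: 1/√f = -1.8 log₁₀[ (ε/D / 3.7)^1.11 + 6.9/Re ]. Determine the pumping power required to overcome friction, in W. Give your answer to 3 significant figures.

P ≈ 115 W

ṁ = 1.38×10^6 kg/h = 1.38×10^6/3600 = 383.3 kg/s.
A = πD²/4 = π(0.484)²/4 = 0.184 m²; mean velocity V = ṁ/(ρA) = 383.3/(1170 · 0.184) = 1.781 m/s.
Reynolds number Re = ρVD/μ = 1170 · 1.781 · 0.484 / 0.00139 = 7.255e+05.
Re > 4000 → turbulent. Relative roughness ε/D = 1.4e-06/0.484 = 2.89e-06. Haaland: 1/√f = -1.8 log₁₀[(2.89e-06/3.7)^1.11 + 6.9/7.255e+05] = -1.8 log₁₀[1.66e-07 + 9.51e-06] = 9.026, so f = 0.01228.
Darcy-Weisbach: ΔP = f(L/D)(ρV²/2) = 0.01228·(7.45/0.484)·(1170·1.781²/2) = 0.01228·15.39·1855 = 350.5 Pa.
Q = ṁ/ρ = 383.3/1170 = 0.3276 m³/s.
Pumping power P = QΔP = 0.3276·350.5 = 114.8 W = 115 W.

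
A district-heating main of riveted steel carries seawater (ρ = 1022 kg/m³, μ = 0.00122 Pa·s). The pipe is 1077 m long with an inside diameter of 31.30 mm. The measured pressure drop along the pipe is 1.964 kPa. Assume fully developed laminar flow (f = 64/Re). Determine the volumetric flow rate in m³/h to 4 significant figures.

For laminar flow, f = 64/Re with Re = ρVD/μ, so Darcy-Weisbach reduces to ΔP = 32μLV/D². Solving for V: V = ΔP·D²/(32μL) = 1964·(0.0313)²/(32·0.00122·1077) = 0.04576 m/s.
Check: Re = ρVD/μ = 1022·0.04576·0.0313/0.00122 = 1200 < 2300, so the laminar assumption holds.
Q = V·A = 0.04576·(π/4·0.0313²) = 3.521e-05 m³/s = 0.1268 m³/h.

Q ≈ 0.1268 m³/h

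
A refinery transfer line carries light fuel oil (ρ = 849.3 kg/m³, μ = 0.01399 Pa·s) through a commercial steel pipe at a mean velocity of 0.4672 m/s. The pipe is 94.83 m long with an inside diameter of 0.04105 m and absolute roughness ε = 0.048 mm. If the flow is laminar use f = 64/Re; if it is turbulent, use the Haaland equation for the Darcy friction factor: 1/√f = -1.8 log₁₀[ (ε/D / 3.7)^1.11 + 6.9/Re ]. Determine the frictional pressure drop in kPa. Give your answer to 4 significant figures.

Reynolds number Re = ρVD/μ = 849.3 · 0.4672 · 0.04105 / 0.014 = 1164.
Re < 2300 → laminar flow, so f = 64/Re = 64/1164 = 0.05497 (the turbulent correlation is not needed).
Darcy-Weisbach: ΔP = f(L/D)(ρV²/2) = 0.05497·(94.83/0.04105)·(849.3·0.4672²/2) = 0.05497·2310·92.69 = 1.177e+04 Pa.
ΔP = 1.177e+04 Pa = 11.77 kPa.

ΔP ≈ 11.77 kPa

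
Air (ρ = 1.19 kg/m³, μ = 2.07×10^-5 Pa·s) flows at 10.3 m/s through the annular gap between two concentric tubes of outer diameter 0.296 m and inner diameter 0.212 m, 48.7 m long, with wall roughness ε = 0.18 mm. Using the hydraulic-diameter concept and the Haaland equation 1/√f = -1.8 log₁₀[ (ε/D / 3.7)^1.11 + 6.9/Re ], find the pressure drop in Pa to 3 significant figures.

Hydraulic diameter D_h = 4A/P = D_o - D_i = 0.296 - 0.212 = 0.084 m.
Re = ρVD_h/μ = 1.19·10.3·0.084/2.07e-05 = 4.974e+04.
ε/D_h = 0.00018/0.084 = 0.00214; Haaland gives 1/√f = -1.8 log₁₀[0.000255+0.000139] = 6.128, so f = 0.02663.
ΔP = f(L/D_h)(ρV²/2) = 0.02663·48.7/0.084·63.12 = 974.4 Pa.

ΔP ≈ 974 Pa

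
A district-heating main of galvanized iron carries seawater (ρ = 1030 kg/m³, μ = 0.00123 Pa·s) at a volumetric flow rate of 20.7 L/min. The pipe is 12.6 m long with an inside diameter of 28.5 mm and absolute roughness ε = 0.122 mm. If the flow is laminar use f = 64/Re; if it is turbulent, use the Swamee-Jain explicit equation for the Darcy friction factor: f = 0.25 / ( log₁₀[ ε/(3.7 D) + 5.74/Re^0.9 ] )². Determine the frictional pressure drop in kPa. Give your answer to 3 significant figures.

ΔP ≈ 2.39 kPa

Q = 20.7 L/min = 20.7/60000 = 0.000345 m³/s.
Cross-sectional area A = πD²/4 = π(0.0285)²/4 = 0.0006379 m²; mean velocity V = Q/A = 0.000345/0.0006379 = 0.5408 m/s.
Reynolds number Re = ρVD/μ = 1030 · 0.5408 · 0.0285 / 0.00123 = 1.291e+04.
Re > 4000 → turbulent. Relative roughness ε/D = 0.000122/0.0285 = 0.00428. Swamee-Jain: f = 0.25/(log₁₀[0.00428/3.7 + 5.74/1.291e+04^0.9])² = 0.25/(log₁₀[0.00116 + 0.00115])² = 0.25/(-2.638)² = 0.03593.
Darcy-Weisbach: ΔP = f(L/D)(ρV²/2) = 0.03593·(12.6/0.0285)·(1030·0.5408²/2) = 0.03593·442.1·150.6 = 2393 Pa.
ΔP = 2393 Pa = 2.39 kPa.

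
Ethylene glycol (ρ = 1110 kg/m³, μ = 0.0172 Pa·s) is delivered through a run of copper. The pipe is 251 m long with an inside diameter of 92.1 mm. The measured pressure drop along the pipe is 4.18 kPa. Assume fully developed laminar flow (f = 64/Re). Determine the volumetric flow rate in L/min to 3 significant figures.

For laminar flow, f = 64/Re with Re = ρVD/μ, so Darcy-Weisbach reduces to ΔP = 32μLV/D². Solving for V: V = ΔP·D²/(32μL) = 4180·(0.0921)²/(32·0.0172·251) = 0.2567 m/s.
Check: Re = ρVD/μ = 1110·0.2567·0.0921/0.0172 = 1525 < 2300, so the laminar assumption holds.
Q = V·A = 0.2567·(π/4·0.0921²) = 0.00171 m³/s = 103 L/min.

Q ≈ 103 L/min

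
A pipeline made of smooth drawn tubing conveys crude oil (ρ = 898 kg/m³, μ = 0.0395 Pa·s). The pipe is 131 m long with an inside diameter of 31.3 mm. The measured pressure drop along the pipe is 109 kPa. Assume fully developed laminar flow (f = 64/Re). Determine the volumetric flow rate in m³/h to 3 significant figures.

Q ≈ 1.79 m³/h

For laminar flow, f = 64/Re with Re = ρVD/μ, so Darcy-Weisbach reduces to ΔP = 32μLV/D². Solving for V: V = ΔP·D²/(32μL) = 1.09e+05·(0.0313)²/(32·0.0395·131) = 0.6449 m/s.
Check: Re = ρVD/μ = 898·0.6449·0.0313/0.0395 = 458.9 < 2300, so the laminar assumption holds.
Q = V·A = 0.6449·(π/4·0.0313²) = 0.0004962 m³/s = 1.79 m³/h.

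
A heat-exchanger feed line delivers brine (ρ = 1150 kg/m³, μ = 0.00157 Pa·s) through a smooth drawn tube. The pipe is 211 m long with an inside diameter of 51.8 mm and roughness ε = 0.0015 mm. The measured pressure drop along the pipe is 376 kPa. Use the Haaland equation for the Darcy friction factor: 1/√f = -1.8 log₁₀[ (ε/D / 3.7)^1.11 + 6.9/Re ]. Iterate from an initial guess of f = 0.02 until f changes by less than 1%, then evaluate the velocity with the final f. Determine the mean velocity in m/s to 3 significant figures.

Rearranging Darcy-Weisbach: V = √(2·ΔP·D/(f·L·ρ)). With ε/D = 1.5e-06/0.0518 = 2.9e-05, iterate starting from f = 0.02:
  f = 0.02 → V = √(2·3.76e+05·0.0518/(0.02·211·1150)) = 2.833 m/s; Re = ρVD/μ = 1.075e+05; f → 0.01768
  f = 0.01768 → V = 3.013 m/s; Re = 1.143e+05; f → 0.01746
  f = 0.01746 → V = 3.032 m/s; Re = 1.15e+05; f → 0.01744
Converged (Δf/f < 1%). With the final f = 0.01744: V = √(2·3.76e+05·0.0518/(0.01744·211·1150)) = 3.034 m/s.

V ≈ 3.03 m/s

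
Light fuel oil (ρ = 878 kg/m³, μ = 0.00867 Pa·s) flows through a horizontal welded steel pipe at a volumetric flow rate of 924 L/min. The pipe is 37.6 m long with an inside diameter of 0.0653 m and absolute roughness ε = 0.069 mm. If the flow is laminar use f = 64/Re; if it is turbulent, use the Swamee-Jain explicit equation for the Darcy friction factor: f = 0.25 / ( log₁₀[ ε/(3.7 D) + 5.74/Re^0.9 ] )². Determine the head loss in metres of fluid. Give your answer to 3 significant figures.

h_f ≈ 16.3 m

Q = 924 L/min = 924/60000 = 0.0154 m³/s.
Cross-sectional area A = πD²/4 = π(0.0653)²/4 = 0.003349 m²; mean velocity V = Q/A = 0.0154/0.003349 = 4.598 m/s.
Reynolds number Re = ρVD/μ = 878 · 4.598 · 0.0653 / 0.00867 = 3.041e+04.
Re > 4000 → turbulent. Relative roughness ε/D = 6.9e-05/0.0653 = 0.00106. Swamee-Jain: f = 0.25/(log₁₀[0.00106/3.7 + 5.74/3.041e+04^0.9])² = 0.25/(log₁₀[0.000286 + 0.00053])² = 0.25/(-3.089)² = 0.02621.
Darcy-Weisbach: ΔP = f(L/D)(ρV²/2) = 0.02621·(37.6/0.0653)·(878·4.598²/2) = 0.02621·575.8·9283 = 1.401e+05 Pa.
Head loss h_f = ΔP/(ρg) = 1.401e+05/(878·9.81) = 16.3 m.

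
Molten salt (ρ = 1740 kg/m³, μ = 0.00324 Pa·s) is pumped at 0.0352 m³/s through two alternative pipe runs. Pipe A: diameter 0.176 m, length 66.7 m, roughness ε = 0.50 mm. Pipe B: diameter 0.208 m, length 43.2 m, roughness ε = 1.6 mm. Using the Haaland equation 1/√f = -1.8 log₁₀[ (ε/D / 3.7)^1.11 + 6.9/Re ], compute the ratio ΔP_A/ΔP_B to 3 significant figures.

Pipe A: V = Q/A = 0.0352/0.02433 = 1.447 m/s; Re = 1.368e+05; ε/D = 0.00284; Haaland → f = 0.02672; ΔP_A = f(L/D)(ρV²/2) = 1.844e+04 Pa.
Pipe B: V = Q/A = 0.0352/0.03398 = 1.036 m/s; Re = 1.157e+05; ε/D = 0.00769; Haaland → f = 0.03539; ΔP_B = f(L/D)(ρV²/2) = 6862 Pa.
ΔP_A/ΔP_B = 1.844e+04/6862 = 2.69.

ΔP_A/ΔP_B ≈ 2.69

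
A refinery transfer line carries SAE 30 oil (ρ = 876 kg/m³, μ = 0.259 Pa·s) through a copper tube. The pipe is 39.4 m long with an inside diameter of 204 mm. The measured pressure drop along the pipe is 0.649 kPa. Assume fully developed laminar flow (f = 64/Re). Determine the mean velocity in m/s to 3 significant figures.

For laminar flow, f = 64/Re with Re = ρVD/μ, so Darcy-Weisbach reduces to ΔP = 32μLV/D². Solving for V: V = ΔP·D²/(32μL) = 649·(0.204)²/(32·0.259·39.4) = 0.08271 m/s.
Check: Re = ρVD/μ = 876·0.08271·0.204/0.259 = 57.07 < 2300, so the laminar assumption holds.

V ≈ 0.0827 m/s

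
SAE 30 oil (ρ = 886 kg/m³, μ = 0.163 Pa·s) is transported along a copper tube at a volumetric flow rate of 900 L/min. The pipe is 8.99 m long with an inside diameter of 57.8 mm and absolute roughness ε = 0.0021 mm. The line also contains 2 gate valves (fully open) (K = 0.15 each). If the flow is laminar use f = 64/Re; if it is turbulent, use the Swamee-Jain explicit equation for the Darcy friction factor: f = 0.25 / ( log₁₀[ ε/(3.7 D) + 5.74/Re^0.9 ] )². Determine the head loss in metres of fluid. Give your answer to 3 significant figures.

h_f ≈ 9.73 m

Q = 900 L/min = 900/60000 = 0.015 m³/s.
Cross-sectional area A = πD²/4 = π(0.0578)²/4 = 0.002624 m²; mean velocity V = Q/A = 0.015/0.002624 = 5.717 m/s.
Reynolds number Re = ρVD/μ = 886 · 5.717 · 0.0578 / 0.163 = 1796.
Re < 2300 → laminar flow, so f = 64/Re = 64/1796 = 0.03563 (the turbulent correlation is not needed).
Total minor-loss coefficient ΣK = 2·0.15 = 0.3.
ΔP = [f·L/D + ΣK]·(ρV²/2) = [0.03563·8.99/0.0578 + 0.3]·(886·5.717²/2) = [5.542 + 0.3]·1.448e+04 = 8.458e+04 Pa.
Head loss h_f = ΔP/(ρg) = 8.458e+04/(886·9.81) = 9.73 m.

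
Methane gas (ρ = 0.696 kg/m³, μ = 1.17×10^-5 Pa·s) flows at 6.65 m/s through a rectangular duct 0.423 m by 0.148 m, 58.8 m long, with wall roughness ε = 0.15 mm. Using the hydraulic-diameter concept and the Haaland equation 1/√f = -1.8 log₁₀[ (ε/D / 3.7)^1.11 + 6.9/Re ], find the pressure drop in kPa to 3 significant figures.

Hydraulic diameter D_h = 4A/P = 4·(0.423·0.148)/(2·(0.423+0.148)) = 0.2504/1.142 = 0.2193 m.
Re = ρVD_h/μ = 0.696·6.65·0.2193/1.17e-05 = 8.674e+04.
ε/D_h = 0.00015/0.2193 = 0.000684; Haaland gives 1/√f = -1.8 log₁₀[7.18e-05+7.95e-05] = 6.876, so f = 0.02115.
ΔP = f(L/D_h)(ρV²/2) = 0.02115·58.8/0.2193·15.39 = 87.28 Pa.
ΔP = 0.0873 kPa.

ΔP ≈ 0.0873 kPa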